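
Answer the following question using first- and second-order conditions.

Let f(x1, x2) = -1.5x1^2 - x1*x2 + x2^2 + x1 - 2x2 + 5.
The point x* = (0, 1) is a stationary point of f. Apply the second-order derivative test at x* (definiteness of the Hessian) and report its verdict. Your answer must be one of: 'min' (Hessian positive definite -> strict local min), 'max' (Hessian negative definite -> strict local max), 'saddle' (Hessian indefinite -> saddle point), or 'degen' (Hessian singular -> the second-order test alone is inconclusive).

Compute the Hessian H = grad^2 f:
  H = [[-3, -1], [-1, 2]]
Verify stationarity: grad f(x*) = H x* + g = (0, 0).
Eigenvalues of H: -3.1926, 2.1926.
Eigenvalues have mixed signs, so H is indefinite -> x* is a saddle point.

saddle


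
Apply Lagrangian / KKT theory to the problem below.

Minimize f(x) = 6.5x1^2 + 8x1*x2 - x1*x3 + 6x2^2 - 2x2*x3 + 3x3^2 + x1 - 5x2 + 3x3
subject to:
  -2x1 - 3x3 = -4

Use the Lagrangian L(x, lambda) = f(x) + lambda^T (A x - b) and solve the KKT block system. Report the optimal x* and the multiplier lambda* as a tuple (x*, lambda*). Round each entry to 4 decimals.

Form the Lagrangian:
  L(x, lambda) = (1/2) x^T Q x + c^T x + lambda^T (A x - b)
Stationarity (grad_x L = 0): Q x + c + A^T lambda = 0.
Primal feasibility: A x = b.

This gives the KKT block system:
  [ Q   A^T ] [ x     ]   [-c ]
  [ A    0  ] [ lambda ] = [ b ]

Solving the linear system:
  x*      = (0.1749, 0.5029, 1.2167)
  lambda* = (3.0399)
  f(x*)   = 6.7353

x* = (0.1749, 0.5029, 1.2167), lambda* = (3.0399)


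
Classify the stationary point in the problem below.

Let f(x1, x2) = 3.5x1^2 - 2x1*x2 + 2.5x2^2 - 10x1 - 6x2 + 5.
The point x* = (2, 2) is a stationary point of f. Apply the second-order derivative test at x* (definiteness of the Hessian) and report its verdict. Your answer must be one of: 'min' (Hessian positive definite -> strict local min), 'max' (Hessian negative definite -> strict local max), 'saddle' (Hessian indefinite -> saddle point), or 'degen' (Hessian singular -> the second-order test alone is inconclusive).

Compute the Hessian H = grad^2 f:
  H = [[7, -2], [-2, 5]]
Verify stationarity: grad f(x*) = H x* + g = (0, 0).
Eigenvalues of H: 3.7639, 8.2361.
Both eigenvalues > 0, so H is positive definite -> x* is a strict local min.

min


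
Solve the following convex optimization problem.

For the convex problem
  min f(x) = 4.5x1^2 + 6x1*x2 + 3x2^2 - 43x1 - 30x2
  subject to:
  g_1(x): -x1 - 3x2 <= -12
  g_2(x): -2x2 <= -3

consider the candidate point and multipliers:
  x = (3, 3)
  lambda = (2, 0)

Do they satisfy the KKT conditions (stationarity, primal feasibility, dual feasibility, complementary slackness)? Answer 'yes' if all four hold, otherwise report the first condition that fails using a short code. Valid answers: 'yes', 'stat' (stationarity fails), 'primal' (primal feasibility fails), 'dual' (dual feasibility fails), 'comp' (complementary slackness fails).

Gradient of f: grad f(x) = Q x + c = (2, 6)
Constraint values g_i(x) = a_i^T x - b_i:
  g_1((3, 3)) = 0
  g_2((3, 3)) = -3
Stationarity residual: grad f(x) + sum_i lambda_i a_i = (0, 0)
  -> stationarity OK
Primal feasibility (all g_i <= 0): OK
Dual feasibility (all lambda_i >= 0): OK
Complementary slackness (lambda_i * g_i(x) = 0 for all i): OK

Verdict: yes, KKT holds.

yes


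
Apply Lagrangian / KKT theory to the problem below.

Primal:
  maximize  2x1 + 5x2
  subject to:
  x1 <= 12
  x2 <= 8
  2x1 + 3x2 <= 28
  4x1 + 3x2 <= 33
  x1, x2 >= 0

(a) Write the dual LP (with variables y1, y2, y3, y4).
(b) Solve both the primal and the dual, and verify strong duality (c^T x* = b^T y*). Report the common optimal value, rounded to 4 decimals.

The standard primal-dual pair for 'max c^T x s.t. A x <= b, x >= 0' is:
  Dual:  min b^T y  s.t.  A^T y >= c,  y >= 0.

So the dual LP is:
  minimize  12y1 + 8y2 + 28y3 + 33y4
  subject to:
    y1 + 2y3 + 4y4 >= 2
    y2 + 3y3 + 3y4 >= 5
    y1, y2, y3, y4 >= 0

Solving the primal: x* = (2, 8).
  primal value c^T x* = 44.
Solving the dual: y* = (0, 2, 1, 0).
  dual value b^T y* = 44.
Strong duality: c^T x* = b^T y*. Confirmed.

44


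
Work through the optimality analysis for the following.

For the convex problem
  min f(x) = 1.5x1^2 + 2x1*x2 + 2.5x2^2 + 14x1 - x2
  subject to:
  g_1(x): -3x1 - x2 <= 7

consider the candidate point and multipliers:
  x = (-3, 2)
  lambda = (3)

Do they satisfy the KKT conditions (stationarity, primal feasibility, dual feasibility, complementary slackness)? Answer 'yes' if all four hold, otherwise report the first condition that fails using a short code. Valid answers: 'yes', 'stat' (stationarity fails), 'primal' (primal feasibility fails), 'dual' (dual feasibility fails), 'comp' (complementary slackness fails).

Gradient of f: grad f(x) = Q x + c = (9, 3)
Constraint values g_i(x) = a_i^T x - b_i:
  g_1((-3, 2)) = 0
Stationarity residual: grad f(x) + sum_i lambda_i a_i = (0, 0)
  -> stationarity OK
Primal feasibility (all g_i <= 0): OK
Dual feasibility (all lambda_i >= 0): OK
Complementary slackness (lambda_i * g_i(x) = 0 for all i): OK

Verdict: yes, KKT holds.

yes


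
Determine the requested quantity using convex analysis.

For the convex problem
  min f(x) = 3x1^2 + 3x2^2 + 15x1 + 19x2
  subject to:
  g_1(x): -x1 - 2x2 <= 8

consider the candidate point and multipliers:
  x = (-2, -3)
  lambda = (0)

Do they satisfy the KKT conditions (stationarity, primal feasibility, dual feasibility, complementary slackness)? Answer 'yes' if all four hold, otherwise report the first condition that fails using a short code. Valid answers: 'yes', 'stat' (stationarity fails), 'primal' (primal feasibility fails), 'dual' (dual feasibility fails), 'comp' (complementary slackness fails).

Gradient of f: grad f(x) = Q x + c = (3, 1)
Constraint values g_i(x) = a_i^T x - b_i:
  g_1((-2, -3)) = 0
Stationarity residual: grad f(x) + sum_i lambda_i a_i = (3, 1)
  -> stationarity FAILS
Primal feasibility (all g_i <= 0): OK
Dual feasibility (all lambda_i >= 0): OK
Complementary slackness (lambda_i * g_i(x) = 0 for all i): OK

Verdict: the first failing condition is stationarity -> stat.

stat


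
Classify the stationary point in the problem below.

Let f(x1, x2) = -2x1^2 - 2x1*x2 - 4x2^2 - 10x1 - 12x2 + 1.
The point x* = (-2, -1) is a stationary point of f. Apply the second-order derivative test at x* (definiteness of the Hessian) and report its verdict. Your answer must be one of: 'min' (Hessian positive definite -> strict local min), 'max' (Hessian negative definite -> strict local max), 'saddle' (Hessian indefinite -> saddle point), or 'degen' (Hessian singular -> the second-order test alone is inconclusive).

Compute the Hessian H = grad^2 f:
  H = [[-4, -2], [-2, -8]]
Verify stationarity: grad f(x*) = H x* + g = (0, 0).
Eigenvalues of H: -8.8284, -3.1716.
Both eigenvalues < 0, so H is negative definite -> x* is a strict local max.

max


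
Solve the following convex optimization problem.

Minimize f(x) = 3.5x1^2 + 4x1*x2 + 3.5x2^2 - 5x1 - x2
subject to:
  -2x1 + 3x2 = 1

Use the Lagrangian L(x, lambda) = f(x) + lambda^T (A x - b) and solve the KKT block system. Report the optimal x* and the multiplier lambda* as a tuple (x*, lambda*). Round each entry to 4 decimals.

Form the Lagrangian:
  L(x, lambda) = (1/2) x^T Q x + c^T x + lambda^T (A x - b)
Stationarity (grad_x L = 0): Q x + c + A^T lambda = 0.
Primal feasibility: A x = b.

This gives the KKT block system:
  [ Q   A^T ] [ x     ]   [-c ]
  [ A    0  ] [ lambda ] = [ b ]

Solving the linear system:
  x*      = (0.1799, 0.4532)
  lambda* = (-0.964)
  f(x*)   = -0.1942

x* = (0.1799, 0.4532), lambda* = (-0.964)


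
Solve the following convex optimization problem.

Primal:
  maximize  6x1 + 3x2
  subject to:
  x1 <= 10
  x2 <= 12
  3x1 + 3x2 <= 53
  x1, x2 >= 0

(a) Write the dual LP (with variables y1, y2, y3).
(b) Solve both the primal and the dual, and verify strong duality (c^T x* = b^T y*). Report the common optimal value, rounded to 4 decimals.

The standard primal-dual pair for 'max c^T x s.t. A x <= b, x >= 0' is:
  Dual:  min b^T y  s.t.  A^T y >= c,  y >= 0.

So the dual LP is:
  minimize  10y1 + 12y2 + 53y3
  subject to:
    y1 + 3y3 >= 6
    y2 + 3y3 >= 3
    y1, y2, y3 >= 0

Solving the primal: x* = (10, 7.6667).
  primal value c^T x* = 83.
Solving the dual: y* = (3, 0, 1).
  dual value b^T y* = 83.
Strong duality: c^T x* = b^T y*. Confirmed.

83


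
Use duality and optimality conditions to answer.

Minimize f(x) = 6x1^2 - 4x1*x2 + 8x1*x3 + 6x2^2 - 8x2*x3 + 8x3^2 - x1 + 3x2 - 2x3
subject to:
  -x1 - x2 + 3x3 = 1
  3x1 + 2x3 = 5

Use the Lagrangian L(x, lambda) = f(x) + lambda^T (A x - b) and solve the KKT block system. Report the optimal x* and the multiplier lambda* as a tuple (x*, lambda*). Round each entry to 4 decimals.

Form the Lagrangian:
  L(x, lambda) = (1/2) x^T Q x + c^T x + lambda^T (A x - b)
Stationarity (grad_x L = 0): Q x + c + A^T lambda = 0.
Primal feasibility: A x = b.

This gives the KKT block system:
  [ Q   A^T ] [ x     ]   [-c ]
  [ A    0  ] [ lambda ] = [ b ]

Solving the linear system:
  x*      = (1.0753, 0.5861, 0.8871)
  lambda* = (-1.3645, -6.0067)
  f(x*)   = 15.1534

x* = (1.0753, 0.5861, 0.8871), lambda* = (-1.3645, -6.0067)


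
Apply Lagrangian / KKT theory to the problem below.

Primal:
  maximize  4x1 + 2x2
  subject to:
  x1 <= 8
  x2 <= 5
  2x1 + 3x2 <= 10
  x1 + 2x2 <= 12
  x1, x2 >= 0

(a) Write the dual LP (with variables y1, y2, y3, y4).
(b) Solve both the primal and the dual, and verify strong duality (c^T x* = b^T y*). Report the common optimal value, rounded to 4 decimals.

The standard primal-dual pair for 'max c^T x s.t. A x <= b, x >= 0' is:
  Dual:  min b^T y  s.t.  A^T y >= c,  y >= 0.

So the dual LP is:
  minimize  8y1 + 5y2 + 10y3 + 12y4
  subject to:
    y1 + 2y3 + y4 >= 4
    y2 + 3y3 + 2y4 >= 2
    y1, y2, y3, y4 >= 0

Solving the primal: x* = (5, 0).
  primal value c^T x* = 20.
Solving the dual: y* = (0, 0, 2, 0).
  dual value b^T y* = 20.
Strong duality: c^T x* = b^T y*. Confirmed.

20


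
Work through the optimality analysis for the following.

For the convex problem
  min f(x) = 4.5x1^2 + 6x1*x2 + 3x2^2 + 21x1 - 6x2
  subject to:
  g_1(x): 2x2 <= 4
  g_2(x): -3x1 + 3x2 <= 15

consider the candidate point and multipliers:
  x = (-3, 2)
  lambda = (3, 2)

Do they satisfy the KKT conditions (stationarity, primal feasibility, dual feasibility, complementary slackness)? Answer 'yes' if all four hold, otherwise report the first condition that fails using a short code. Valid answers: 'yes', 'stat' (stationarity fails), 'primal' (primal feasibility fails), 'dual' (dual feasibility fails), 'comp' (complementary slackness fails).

Gradient of f: grad f(x) = Q x + c = (6, -12)
Constraint values g_i(x) = a_i^T x - b_i:
  g_1((-3, 2)) = 0
  g_2((-3, 2)) = 0
Stationarity residual: grad f(x) + sum_i lambda_i a_i = (0, 0)
  -> stationarity OK
Primal feasibility (all g_i <= 0): OK
Dual feasibility (all lambda_i >= 0): OK
Complementary slackness (lambda_i * g_i(x) = 0 for all i): OK

Verdict: yes, KKT holds.

yes


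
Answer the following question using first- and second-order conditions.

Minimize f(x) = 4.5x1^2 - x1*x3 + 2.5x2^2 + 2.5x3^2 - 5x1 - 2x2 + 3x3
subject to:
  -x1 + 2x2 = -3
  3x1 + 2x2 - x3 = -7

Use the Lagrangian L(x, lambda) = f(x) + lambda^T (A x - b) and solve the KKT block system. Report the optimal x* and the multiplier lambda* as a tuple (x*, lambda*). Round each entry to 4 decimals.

Form the Lagrangian:
  L(x, lambda) = (1/2) x^T Q x + c^T x + lambda^T (A x - b)
Stationarity (grad_x L = 0): Q x + c + A^T lambda = 0.
Primal feasibility: A x = b.

This gives the KKT block system:
  [ Q   A^T ] [ x     ]   [-c ]
  [ A    0  ] [ lambda ] = [ b ]

Solving the linear system:
  x*      = (-0.9514, -1.9757, 0.1945)
  lambda* = (1.0152, 4.924)
  f(x*)   = 23.4027

x* = (-0.9514, -1.9757, 0.1945), lambda* = (1.0152, 4.924)


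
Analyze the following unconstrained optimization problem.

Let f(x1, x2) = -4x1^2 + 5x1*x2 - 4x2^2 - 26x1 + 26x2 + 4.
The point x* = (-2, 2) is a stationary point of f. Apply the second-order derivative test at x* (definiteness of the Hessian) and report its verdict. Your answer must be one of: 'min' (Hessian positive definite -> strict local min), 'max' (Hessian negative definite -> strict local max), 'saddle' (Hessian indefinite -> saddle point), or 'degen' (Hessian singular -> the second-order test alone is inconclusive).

Compute the Hessian H = grad^2 f:
  H = [[-8, 5], [5, -8]]
Verify stationarity: grad f(x*) = H x* + g = (0, 0).
Eigenvalues of H: -13, -3.
Both eigenvalues < 0, so H is negative definite -> x* is a strict local max.

max


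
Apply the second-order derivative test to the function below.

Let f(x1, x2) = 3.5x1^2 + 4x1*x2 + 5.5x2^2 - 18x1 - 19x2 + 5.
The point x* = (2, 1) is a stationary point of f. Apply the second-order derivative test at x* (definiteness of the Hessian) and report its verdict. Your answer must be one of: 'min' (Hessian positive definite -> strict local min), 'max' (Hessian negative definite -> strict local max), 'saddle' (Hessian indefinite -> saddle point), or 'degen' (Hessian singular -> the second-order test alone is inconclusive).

Compute the Hessian H = grad^2 f:
  H = [[7, 4], [4, 11]]
Verify stationarity: grad f(x*) = H x* + g = (0, 0).
Eigenvalues of H: 4.5279, 13.4721.
Both eigenvalues > 0, so H is positive definite -> x* is a strict local min.

min


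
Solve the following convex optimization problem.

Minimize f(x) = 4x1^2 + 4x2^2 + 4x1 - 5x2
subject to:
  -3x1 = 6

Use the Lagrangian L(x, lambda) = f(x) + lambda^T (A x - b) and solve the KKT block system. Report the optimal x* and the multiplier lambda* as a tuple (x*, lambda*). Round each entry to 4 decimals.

Form the Lagrangian:
  L(x, lambda) = (1/2) x^T Q x + c^T x + lambda^T (A x - b)
Stationarity (grad_x L = 0): Q x + c + A^T lambda = 0.
Primal feasibility: A x = b.

This gives the KKT block system:
  [ Q   A^T ] [ x     ]   [-c ]
  [ A    0  ] [ lambda ] = [ b ]

Solving the linear system:
  x*      = (-2, 0.625)
  lambda* = (-4)
  f(x*)   = 6.4375

x* = (-2, 0.625), lambda* = (-4)


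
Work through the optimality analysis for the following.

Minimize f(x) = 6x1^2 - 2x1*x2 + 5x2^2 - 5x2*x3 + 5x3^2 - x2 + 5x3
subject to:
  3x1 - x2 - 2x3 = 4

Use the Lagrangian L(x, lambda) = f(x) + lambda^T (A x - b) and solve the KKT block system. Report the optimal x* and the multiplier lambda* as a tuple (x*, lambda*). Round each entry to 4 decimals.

Form the Lagrangian:
  L(x, lambda) = (1/2) x^T Q x + c^T x + lambda^T (A x - b)
Stationarity (grad_x L = 0): Q x + c + A^T lambda = 0.
Primal feasibility: A x = b.

This gives the KKT block system:
  [ Q   A^T ] [ x     ]   [-c ]
  [ A    0  ] [ lambda ] = [ b ]

Solving the linear system:
  x*      = (0.3598, -0.5933, -1.1636)
  lambda* = (-1.8348)
  f(x*)   = 1.0572

x* = (0.3598, -0.5933, -1.1636), lambda* = (-1.8348)


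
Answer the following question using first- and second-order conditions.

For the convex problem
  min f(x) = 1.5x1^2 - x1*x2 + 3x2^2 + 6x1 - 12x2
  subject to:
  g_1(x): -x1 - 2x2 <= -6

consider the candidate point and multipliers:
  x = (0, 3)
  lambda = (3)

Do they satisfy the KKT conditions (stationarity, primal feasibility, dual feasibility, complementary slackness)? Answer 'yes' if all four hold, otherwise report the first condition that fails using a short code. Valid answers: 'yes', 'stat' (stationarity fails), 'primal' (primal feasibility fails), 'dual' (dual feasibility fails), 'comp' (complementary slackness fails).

Gradient of f: grad f(x) = Q x + c = (3, 6)
Constraint values g_i(x) = a_i^T x - b_i:
  g_1((0, 3)) = 0
Stationarity residual: grad f(x) + sum_i lambda_i a_i = (0, 0)
  -> stationarity OK
Primal feasibility (all g_i <= 0): OK
Dual feasibility (all lambda_i >= 0): OK
Complementary slackness (lambda_i * g_i(x) = 0 for all i): OK

Verdict: yes, KKT holds.

yes


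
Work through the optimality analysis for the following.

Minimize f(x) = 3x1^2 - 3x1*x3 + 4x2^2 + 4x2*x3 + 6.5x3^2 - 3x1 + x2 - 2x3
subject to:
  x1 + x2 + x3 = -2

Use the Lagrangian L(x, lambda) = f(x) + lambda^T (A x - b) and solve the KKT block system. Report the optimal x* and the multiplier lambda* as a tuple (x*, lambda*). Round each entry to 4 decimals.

Form the Lagrangian:
  L(x, lambda) = (1/2) x^T Q x + c^T x + lambda^T (A x - b)
Stationarity (grad_x L = 0): Q x + c + A^T lambda = 0.
Primal feasibility: A x = b.

This gives the KKT block system:
  [ Q   A^T ] [ x     ]   [-c ]
  [ A    0  ] [ lambda ] = [ b ]

Solving the linear system:
  x*      = (-0.8343, -0.8453, -0.3204)
  lambda* = (7.0442)
  f(x*)   = 8.1934

x* = (-0.8343, -0.8453, -0.3204), lambda* = (7.0442)


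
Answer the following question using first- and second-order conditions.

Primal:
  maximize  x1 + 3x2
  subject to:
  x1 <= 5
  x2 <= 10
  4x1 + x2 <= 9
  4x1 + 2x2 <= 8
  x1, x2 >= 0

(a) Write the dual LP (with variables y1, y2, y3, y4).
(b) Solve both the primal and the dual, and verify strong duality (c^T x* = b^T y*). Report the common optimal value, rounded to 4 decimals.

The standard primal-dual pair for 'max c^T x s.t. A x <= b, x >= 0' is:
  Dual:  min b^T y  s.t.  A^T y >= c,  y >= 0.

So the dual LP is:
  minimize  5y1 + 10y2 + 9y3 + 8y4
  subject to:
    y1 + 4y3 + 4y4 >= 1
    y2 + y3 + 2y4 >= 3
    y1, y2, y3, y4 >= 0

Solving the primal: x* = (0, 4).
  primal value c^T x* = 12.
Solving the dual: y* = (0, 0, 0, 1.5).
  dual value b^T y* = 12.
Strong duality: c^T x* = b^T y*. Confirmed.

12


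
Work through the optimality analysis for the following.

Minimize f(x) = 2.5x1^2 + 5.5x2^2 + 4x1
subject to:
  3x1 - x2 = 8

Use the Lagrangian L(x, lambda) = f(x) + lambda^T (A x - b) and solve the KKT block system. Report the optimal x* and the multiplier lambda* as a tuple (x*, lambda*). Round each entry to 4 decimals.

Form the Lagrangian:
  L(x, lambda) = (1/2) x^T Q x + c^T x + lambda^T (A x - b)
Stationarity (grad_x L = 0): Q x + c + A^T lambda = 0.
Primal feasibility: A x = b.

This gives the KKT block system:
  [ Q   A^T ] [ x     ]   [-c ]
  [ A    0  ] [ lambda ] = [ b ]

Solving the linear system:
  x*      = (2.5, -0.5)
  lambda* = (-5.5)
  f(x*)   = 27

x* = (2.5, -0.5), lambda* = (-5.5)


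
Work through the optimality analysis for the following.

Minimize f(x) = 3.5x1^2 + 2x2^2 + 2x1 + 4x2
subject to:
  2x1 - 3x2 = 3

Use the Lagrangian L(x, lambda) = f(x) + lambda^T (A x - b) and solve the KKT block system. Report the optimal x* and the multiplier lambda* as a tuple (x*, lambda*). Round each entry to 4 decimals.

Form the Lagrangian:
  L(x, lambda) = (1/2) x^T Q x + c^T x + lambda^T (A x - b)
Stationarity (grad_x L = 0): Q x + c + A^T lambda = 0.
Primal feasibility: A x = b.

This gives the KKT block system:
  [ Q   A^T ] [ x     ]   [-c ]
  [ A    0  ] [ lambda ] = [ b ]

Solving the linear system:
  x*      = (-0.2278, -1.1519)
  lambda* = (-0.2025)
  f(x*)   = -2.2278

x* = (-0.2278, -1.1519), lambda* = (-0.2025)


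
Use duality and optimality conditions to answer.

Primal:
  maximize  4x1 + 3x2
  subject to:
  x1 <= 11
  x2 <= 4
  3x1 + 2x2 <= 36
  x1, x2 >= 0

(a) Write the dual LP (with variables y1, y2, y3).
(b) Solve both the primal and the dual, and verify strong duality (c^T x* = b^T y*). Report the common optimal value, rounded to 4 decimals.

The standard primal-dual pair for 'max c^T x s.t. A x <= b, x >= 0' is:
  Dual:  min b^T y  s.t.  A^T y >= c,  y >= 0.

So the dual LP is:
  minimize  11y1 + 4y2 + 36y3
  subject to:
    y1 + 3y3 >= 4
    y2 + 2y3 >= 3
    y1, y2, y3 >= 0

Solving the primal: x* = (9.3333, 4).
  primal value c^T x* = 49.3333.
Solving the dual: y* = (0, 0.3333, 1.3333).
  dual value b^T y* = 49.3333.
Strong duality: c^T x* = b^T y*. Confirmed.

49.3333


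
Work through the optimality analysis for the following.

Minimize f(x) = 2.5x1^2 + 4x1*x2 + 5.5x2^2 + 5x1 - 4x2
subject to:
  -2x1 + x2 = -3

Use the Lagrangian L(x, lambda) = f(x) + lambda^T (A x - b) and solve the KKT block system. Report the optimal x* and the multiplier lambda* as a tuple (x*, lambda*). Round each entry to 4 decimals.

Form the Lagrangian:
  L(x, lambda) = (1/2) x^T Q x + c^T x + lambda^T (A x - b)
Stationarity (grad_x L = 0): Q x + c + A^T lambda = 0.
Primal feasibility: A x = b.

This gives the KKT block system:
  [ Q   A^T ] [ x     ]   [-c ]
  [ A    0  ] [ lambda ] = [ b ]

Solving the linear system:
  x*      = (1.2462, -0.5077)
  lambda* = (4.6)
  f(x*)   = 11.0308

x* = (1.2462, -0.5077), lambda* = (4.6)


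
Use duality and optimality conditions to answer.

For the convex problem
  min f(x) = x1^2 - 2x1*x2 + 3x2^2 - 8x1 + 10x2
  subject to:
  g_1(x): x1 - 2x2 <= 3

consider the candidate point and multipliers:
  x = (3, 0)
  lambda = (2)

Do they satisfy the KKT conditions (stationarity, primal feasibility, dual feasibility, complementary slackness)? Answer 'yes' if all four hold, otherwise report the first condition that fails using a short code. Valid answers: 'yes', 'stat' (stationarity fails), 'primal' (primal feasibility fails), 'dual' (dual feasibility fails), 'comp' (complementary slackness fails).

Gradient of f: grad f(x) = Q x + c = (-2, 4)
Constraint values g_i(x) = a_i^T x - b_i:
  g_1((3, 0)) = 0
Stationarity residual: grad f(x) + sum_i lambda_i a_i = (0, 0)
  -> stationarity OK
Primal feasibility (all g_i <= 0): OK
Dual feasibility (all lambda_i >= 0): OK
Complementary slackness (lambda_i * g_i(x) = 0 for all i): OK

Verdict: yes, KKT holds.

yes


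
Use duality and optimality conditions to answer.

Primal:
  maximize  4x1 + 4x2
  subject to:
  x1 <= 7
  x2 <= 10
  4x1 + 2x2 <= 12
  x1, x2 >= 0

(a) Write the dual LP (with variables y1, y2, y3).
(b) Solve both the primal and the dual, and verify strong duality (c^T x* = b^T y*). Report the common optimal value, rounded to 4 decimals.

The standard primal-dual pair for 'max c^T x s.t. A x <= b, x >= 0' is:
  Dual:  min b^T y  s.t.  A^T y >= c,  y >= 0.

So the dual LP is:
  minimize  7y1 + 10y2 + 12y3
  subject to:
    y1 + 4y3 >= 4
    y2 + 2y3 >= 4
    y1, y2, y3 >= 0

Solving the primal: x* = (0, 6).
  primal value c^T x* = 24.
Solving the dual: y* = (0, 0, 2).
  dual value b^T y* = 24.
Strong duality: c^T x* = b^T y*. Confirmed.

24


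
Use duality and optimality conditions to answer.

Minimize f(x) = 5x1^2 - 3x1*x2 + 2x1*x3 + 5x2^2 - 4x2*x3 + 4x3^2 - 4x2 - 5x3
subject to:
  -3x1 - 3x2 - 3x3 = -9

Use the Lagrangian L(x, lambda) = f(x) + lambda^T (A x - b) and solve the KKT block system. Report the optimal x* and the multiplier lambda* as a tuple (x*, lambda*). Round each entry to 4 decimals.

Form the Lagrangian:
  L(x, lambda) = (1/2) x^T Q x + c^T x + lambda^T (A x - b)
Stationarity (grad_x L = 0): Q x + c + A^T lambda = 0.
Primal feasibility: A x = b.

This gives the KKT block system:
  [ Q   A^T ] [ x     ]   [-c ]
  [ A    0  ] [ lambda ] = [ b ]

Solving the linear system:
  x*      = (0.2952, 1.2667, 1.4381)
  lambda* = (0.6762)
  f(x*)   = -3.0857

x* = (0.2952, 1.2667, 1.4381), lambda* = (0.6762)


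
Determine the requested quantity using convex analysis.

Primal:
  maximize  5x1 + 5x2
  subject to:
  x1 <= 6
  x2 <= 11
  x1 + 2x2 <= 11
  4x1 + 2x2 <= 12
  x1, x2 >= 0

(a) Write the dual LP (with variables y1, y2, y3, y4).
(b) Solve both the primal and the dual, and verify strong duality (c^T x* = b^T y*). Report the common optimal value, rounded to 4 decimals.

The standard primal-dual pair for 'max c^T x s.t. A x <= b, x >= 0' is:
  Dual:  min b^T y  s.t.  A^T y >= c,  y >= 0.

So the dual LP is:
  minimize  6y1 + 11y2 + 11y3 + 12y4
  subject to:
    y1 + y3 + 4y4 >= 5
    y2 + 2y3 + 2y4 >= 5
    y1, y2, y3, y4 >= 0

Solving the primal: x* = (0.3333, 5.3333).
  primal value c^T x* = 28.3333.
Solving the dual: y* = (0, 0, 1.6667, 0.8333).
  dual value b^T y* = 28.3333.
Strong duality: c^T x* = b^T y*. Confirmed.

28.3333


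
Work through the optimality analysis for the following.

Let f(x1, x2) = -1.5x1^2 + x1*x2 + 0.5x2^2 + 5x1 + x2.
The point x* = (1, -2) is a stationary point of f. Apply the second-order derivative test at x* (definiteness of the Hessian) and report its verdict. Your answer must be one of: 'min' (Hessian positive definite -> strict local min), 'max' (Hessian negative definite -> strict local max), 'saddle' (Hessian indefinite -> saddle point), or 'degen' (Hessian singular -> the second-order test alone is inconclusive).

Compute the Hessian H = grad^2 f:
  H = [[-3, 1], [1, 1]]
Verify stationarity: grad f(x*) = H x* + g = (0, 0).
Eigenvalues of H: -3.2361, 1.2361.
Eigenvalues have mixed signs, so H is indefinite -> x* is a saddle point.

saddle


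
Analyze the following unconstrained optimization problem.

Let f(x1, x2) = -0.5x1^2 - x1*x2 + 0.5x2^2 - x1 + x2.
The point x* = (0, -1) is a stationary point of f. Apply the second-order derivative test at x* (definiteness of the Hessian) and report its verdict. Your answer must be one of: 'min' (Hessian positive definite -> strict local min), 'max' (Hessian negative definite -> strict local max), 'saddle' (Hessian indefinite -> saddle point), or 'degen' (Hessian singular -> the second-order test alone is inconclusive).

Compute the Hessian H = grad^2 f:
  H = [[-1, -1], [-1, 1]]
Verify stationarity: grad f(x*) = H x* + g = (0, 0).
Eigenvalues of H: -1.4142, 1.4142.
Eigenvalues have mixed signs, so H is indefinite -> x* is a saddle point.

saddle


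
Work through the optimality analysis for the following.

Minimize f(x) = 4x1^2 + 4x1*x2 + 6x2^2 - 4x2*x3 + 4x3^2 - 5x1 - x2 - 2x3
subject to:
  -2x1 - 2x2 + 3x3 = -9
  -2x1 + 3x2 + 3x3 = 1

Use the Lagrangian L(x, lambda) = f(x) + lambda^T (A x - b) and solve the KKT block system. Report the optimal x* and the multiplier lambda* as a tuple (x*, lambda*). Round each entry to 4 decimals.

Form the Lagrangian:
  L(x, lambda) = (1/2) x^T Q x + c^T x + lambda^T (A x - b)
Stationarity (grad_x L = 0): Q x + c + A^T lambda = 0.
Primal feasibility: A x = b.

This gives the KKT block system:
  [ Q   A^T ] [ x     ]   [-c ]
  [ A    0  ] [ lambda ] = [ b ]

Solving the linear system:
  x*      = (1.0865, 2, -0.9423)
  lambda* = (9.7308, -3.8846)
  f(x*)   = 42.9567

x* = (1.0865, 2, -0.9423), lambda* = (9.7308, -3.8846)


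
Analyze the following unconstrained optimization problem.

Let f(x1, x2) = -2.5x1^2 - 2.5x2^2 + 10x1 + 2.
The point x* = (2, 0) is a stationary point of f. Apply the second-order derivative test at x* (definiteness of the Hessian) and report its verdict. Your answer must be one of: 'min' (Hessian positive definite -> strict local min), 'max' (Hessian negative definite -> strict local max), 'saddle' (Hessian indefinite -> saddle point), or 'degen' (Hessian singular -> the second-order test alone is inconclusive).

Compute the Hessian H = grad^2 f:
  H = [[-5, 0], [0, -5]]
Verify stationarity: grad f(x*) = H x* + g = (0, 0).
Eigenvalues of H: -5, -5.
Both eigenvalues < 0, so H is negative definite -> x* is a strict local max.

max


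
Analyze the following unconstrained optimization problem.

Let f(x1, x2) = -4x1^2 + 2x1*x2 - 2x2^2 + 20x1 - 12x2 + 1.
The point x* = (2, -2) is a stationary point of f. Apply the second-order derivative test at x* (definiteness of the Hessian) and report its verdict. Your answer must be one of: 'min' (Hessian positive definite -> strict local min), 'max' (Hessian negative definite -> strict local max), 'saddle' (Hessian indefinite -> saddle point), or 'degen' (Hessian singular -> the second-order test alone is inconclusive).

Compute the Hessian H = grad^2 f:
  H = [[-8, 2], [2, -4]]
Verify stationarity: grad f(x*) = H x* + g = (0, 0).
Eigenvalues of H: -8.8284, -3.1716.
Both eigenvalues < 0, so H is negative definite -> x* is a strict local max.

max


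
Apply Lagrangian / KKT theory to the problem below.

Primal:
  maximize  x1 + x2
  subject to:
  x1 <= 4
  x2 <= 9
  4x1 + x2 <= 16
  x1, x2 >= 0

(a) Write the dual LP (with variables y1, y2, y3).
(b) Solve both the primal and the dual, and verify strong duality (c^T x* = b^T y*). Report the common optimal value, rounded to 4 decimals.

The standard primal-dual pair for 'max c^T x s.t. A x <= b, x >= 0' is:
  Dual:  min b^T y  s.t.  A^T y >= c,  y >= 0.

So the dual LP is:
  minimize  4y1 + 9y2 + 16y3
  subject to:
    y1 + 4y3 >= 1
    y2 + y3 >= 1
    y1, y2, y3 >= 0

Solving the primal: x* = (1.75, 9).
  primal value c^T x* = 10.75.
Solving the dual: y* = (0, 0.75, 0.25).
  dual value b^T y* = 10.75.
Strong duality: c^T x* = b^T y*. Confirmed.

10.75


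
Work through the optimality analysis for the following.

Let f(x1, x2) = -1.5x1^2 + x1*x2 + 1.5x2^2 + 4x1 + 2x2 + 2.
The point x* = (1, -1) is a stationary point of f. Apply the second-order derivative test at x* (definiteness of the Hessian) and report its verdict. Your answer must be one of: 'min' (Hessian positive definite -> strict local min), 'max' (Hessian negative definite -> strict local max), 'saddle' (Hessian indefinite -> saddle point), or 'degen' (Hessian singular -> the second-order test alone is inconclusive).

Compute the Hessian H = grad^2 f:
  H = [[-3, 1], [1, 3]]
Verify stationarity: grad f(x*) = H x* + g = (0, 0).
Eigenvalues of H: -3.1623, 3.1623.
Eigenvalues have mixed signs, so H is indefinite -> x* is a saddle point.

saddle


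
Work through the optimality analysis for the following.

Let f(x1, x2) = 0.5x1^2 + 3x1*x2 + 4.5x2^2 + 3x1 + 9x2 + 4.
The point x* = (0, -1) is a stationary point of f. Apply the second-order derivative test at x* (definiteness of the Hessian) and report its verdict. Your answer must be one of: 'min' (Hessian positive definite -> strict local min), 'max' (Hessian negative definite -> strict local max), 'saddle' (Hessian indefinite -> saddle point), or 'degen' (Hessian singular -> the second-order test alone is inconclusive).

Compute the Hessian H = grad^2 f:
  H = [[1, 3], [3, 9]]
Verify stationarity: grad f(x*) = H x* + g = (0, 0).
Eigenvalues of H: 0, 10.
H has a zero eigenvalue (singular; positive semidefinite but not definite), so H is neither positive definite, negative definite, nor indefinite. The second-order test alone is inconclusive -> degen.
(Indeed, f is constant along the null direction of H through x*, so x* is not a strict local extremum.)

degen


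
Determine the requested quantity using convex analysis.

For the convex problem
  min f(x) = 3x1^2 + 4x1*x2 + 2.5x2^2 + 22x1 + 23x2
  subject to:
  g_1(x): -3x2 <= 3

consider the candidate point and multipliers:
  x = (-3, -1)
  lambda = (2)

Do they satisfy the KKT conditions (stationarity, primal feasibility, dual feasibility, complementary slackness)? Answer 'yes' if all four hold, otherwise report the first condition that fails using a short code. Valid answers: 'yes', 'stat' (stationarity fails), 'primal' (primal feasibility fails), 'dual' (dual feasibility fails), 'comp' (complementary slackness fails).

Gradient of f: grad f(x) = Q x + c = (0, 6)
Constraint values g_i(x) = a_i^T x - b_i:
  g_1((-3, -1)) = 0
Stationarity residual: grad f(x) + sum_i lambda_i a_i = (0, 0)
  -> stationarity OK
Primal feasibility (all g_i <= 0): OK
Dual feasibility (all lambda_i >= 0): OK
Complementary slackness (lambda_i * g_i(x) = 0 for all i): OK

Verdict: yes, KKT holds.

yes


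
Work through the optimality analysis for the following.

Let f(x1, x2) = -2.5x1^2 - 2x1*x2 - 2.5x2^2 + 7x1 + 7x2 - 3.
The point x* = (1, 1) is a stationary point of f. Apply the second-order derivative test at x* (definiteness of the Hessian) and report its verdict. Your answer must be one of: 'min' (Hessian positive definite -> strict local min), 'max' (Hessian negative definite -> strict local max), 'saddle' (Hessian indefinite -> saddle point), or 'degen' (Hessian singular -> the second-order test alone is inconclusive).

Compute the Hessian H = grad^2 f:
  H = [[-5, -2], [-2, -5]]
Verify stationarity: grad f(x*) = H x* + g = (0, 0).
Eigenvalues of H: -7, -3.
Both eigenvalues < 0, so H is negative definite -> x* is a strict local max.

max


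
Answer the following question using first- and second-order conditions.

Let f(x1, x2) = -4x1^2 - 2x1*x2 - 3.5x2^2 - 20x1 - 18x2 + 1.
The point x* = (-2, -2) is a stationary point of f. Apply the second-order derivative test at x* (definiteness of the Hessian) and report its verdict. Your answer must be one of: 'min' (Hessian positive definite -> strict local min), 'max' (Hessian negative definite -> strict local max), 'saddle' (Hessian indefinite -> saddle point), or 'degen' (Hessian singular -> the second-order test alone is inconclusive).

Compute the Hessian H = grad^2 f:
  H = [[-8, -2], [-2, -7]]
Verify stationarity: grad f(x*) = H x* + g = (0, 0).
Eigenvalues of H: -9.5616, -5.4384.
Both eigenvalues < 0, so H is negative definite -> x* is a strict local max.

max


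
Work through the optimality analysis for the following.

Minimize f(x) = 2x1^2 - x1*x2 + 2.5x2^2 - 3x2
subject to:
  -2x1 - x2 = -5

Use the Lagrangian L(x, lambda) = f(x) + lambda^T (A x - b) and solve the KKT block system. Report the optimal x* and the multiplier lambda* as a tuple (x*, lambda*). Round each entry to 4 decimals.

Form the Lagrangian:
  L(x, lambda) = (1/2) x^T Q x + c^T x + lambda^T (A x - b)
Stationarity (grad_x L = 0): Q x + c + A^T lambda = 0.
Primal feasibility: A x = b.

This gives the KKT block system:
  [ Q   A^T ] [ x     ]   [-c ]
  [ A    0  ] [ lambda ] = [ b ]

Solving the linear system:
  x*      = (1.75, 1.5)
  lambda* = (2.75)
  f(x*)   = 4.625

x* = (1.75, 1.5), lambda* = (2.75)


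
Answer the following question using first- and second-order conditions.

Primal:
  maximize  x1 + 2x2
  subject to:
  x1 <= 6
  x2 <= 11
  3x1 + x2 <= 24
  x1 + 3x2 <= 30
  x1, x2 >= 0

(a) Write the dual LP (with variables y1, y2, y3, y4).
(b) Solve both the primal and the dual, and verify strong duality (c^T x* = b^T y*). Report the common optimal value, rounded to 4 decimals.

The standard primal-dual pair for 'max c^T x s.t. A x <= b, x >= 0' is:
  Dual:  min b^T y  s.t.  A^T y >= c,  y >= 0.

So the dual LP is:
  minimize  6y1 + 11y2 + 24y3 + 30y4
  subject to:
    y1 + 3y3 + y4 >= 1
    y2 + y3 + 3y4 >= 2
    y1, y2, y3, y4 >= 0

Solving the primal: x* = (5.25, 8.25).
  primal value c^T x* = 21.75.
Solving the dual: y* = (0, 0, 0.125, 0.625).
  dual value b^T y* = 21.75.
Strong duality: c^T x* = b^T y*. Confirmed.

21.75


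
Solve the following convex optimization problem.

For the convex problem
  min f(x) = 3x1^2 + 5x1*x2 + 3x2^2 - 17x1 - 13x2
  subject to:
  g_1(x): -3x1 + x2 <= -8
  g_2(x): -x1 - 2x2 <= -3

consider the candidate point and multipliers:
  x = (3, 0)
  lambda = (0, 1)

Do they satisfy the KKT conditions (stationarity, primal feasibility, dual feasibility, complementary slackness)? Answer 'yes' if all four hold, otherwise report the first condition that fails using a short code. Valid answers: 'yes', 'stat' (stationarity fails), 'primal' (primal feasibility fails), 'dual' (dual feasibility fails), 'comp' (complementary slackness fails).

Gradient of f: grad f(x) = Q x + c = (1, 2)
Constraint values g_i(x) = a_i^T x - b_i:
  g_1((3, 0)) = -1
  g_2((3, 0)) = 0
Stationarity residual: grad f(x) + sum_i lambda_i a_i = (0, 0)
  -> stationarity OK
Primal feasibility (all g_i <= 0): OK
Dual feasibility (all lambda_i >= 0): OK
Complementary slackness (lambda_i * g_i(x) = 0 for all i): OK

Verdict: yes, KKT holds.

yes


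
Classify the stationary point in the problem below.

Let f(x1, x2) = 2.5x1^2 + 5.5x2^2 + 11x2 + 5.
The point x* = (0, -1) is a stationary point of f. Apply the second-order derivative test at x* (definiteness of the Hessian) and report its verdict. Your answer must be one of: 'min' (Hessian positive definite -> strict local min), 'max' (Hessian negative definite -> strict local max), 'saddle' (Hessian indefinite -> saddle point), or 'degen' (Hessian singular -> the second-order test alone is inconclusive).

Compute the Hessian H = grad^2 f:
  H = [[5, 0], [0, 11]]
Verify stationarity: grad f(x*) = H x* + g = (0, 0).
Eigenvalues of H: 5, 11.
Both eigenvalues > 0, so H is positive definite -> x* is a strict local min.

min


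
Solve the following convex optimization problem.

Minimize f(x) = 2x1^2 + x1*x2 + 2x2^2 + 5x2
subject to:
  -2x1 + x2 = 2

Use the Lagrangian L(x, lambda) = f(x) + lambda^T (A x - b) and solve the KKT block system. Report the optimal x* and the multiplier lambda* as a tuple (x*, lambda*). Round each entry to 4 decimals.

Form the Lagrangian:
  L(x, lambda) = (1/2) x^T Q x + c^T x + lambda^T (A x - b)
Stationarity (grad_x L = 0): Q x + c + A^T lambda = 0.
Primal feasibility: A x = b.

This gives the KKT block system:
  [ Q   A^T ] [ x     ]   [-c ]
  [ A    0  ] [ lambda ] = [ b ]

Solving the linear system:
  x*      = (-1.1667, -0.3333)
  lambda* = (-2.5)
  f(x*)   = 1.6667

x* = (-1.1667, -0.3333), lambda* = (-2.5)


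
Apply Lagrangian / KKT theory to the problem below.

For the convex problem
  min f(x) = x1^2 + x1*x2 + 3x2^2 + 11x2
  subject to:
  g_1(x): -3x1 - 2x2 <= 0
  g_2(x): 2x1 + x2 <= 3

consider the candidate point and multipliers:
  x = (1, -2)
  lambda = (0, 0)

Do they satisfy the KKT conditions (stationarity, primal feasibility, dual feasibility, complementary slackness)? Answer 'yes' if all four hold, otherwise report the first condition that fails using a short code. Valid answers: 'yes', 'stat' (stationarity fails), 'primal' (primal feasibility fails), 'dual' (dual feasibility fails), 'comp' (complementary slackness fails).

Gradient of f: grad f(x) = Q x + c = (0, 0)
Constraint values g_i(x) = a_i^T x - b_i:
  g_1((1, -2)) = 1
  g_2((1, -2)) = -3
Stationarity residual: grad f(x) + sum_i lambda_i a_i = (0, 0)
  -> stationarity OK
Primal feasibility (all g_i <= 0): FAILS
Dual feasibility (all lambda_i >= 0): OK
Complementary slackness (lambda_i * g_i(x) = 0 for all i): OK

Verdict: the first failing condition is primal_feasibility -> primal.

primal


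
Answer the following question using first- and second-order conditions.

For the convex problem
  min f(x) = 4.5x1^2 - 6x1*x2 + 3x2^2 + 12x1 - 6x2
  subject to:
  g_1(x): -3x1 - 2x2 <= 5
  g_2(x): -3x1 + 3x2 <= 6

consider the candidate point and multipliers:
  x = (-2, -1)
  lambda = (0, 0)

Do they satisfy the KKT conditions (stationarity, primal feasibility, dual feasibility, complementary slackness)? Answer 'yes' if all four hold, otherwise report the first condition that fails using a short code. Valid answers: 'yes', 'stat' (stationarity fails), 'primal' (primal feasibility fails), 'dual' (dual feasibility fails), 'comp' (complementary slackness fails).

Gradient of f: grad f(x) = Q x + c = (0, 0)
Constraint values g_i(x) = a_i^T x - b_i:
  g_1((-2, -1)) = 3
  g_2((-2, -1)) = -3
Stationarity residual: grad f(x) + sum_i lambda_i a_i = (0, 0)
  -> stationarity OK
Primal feasibility (all g_i <= 0): FAILS
Dual feasibility (all lambda_i >= 0): OK
Complementary slackness (lambda_i * g_i(x) = 0 for all i): OK

Verdict: the first failing condition is primal_feasibility -> primal.

primal


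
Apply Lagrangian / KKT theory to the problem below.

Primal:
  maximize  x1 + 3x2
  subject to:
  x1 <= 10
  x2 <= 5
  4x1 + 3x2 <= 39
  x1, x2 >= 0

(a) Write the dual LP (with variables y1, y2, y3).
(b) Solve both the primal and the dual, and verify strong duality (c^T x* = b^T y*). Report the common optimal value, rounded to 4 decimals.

The standard primal-dual pair for 'max c^T x s.t. A x <= b, x >= 0' is:
  Dual:  min b^T y  s.t.  A^T y >= c,  y >= 0.

So the dual LP is:
  minimize  10y1 + 5y2 + 39y3
  subject to:
    y1 + 4y3 >= 1
    y2 + 3y3 >= 3
    y1, y2, y3 >= 0

Solving the primal: x* = (6, 5).
  primal value c^T x* = 21.
Solving the dual: y* = (0, 2.25, 0.25).
  dual value b^T y* = 21.
Strong duality: c^T x* = b^T y*. Confirmed.

21


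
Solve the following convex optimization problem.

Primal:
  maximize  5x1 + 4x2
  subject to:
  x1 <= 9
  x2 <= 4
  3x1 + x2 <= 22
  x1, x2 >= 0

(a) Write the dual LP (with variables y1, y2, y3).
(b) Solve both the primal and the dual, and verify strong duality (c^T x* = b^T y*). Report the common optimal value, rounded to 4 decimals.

The standard primal-dual pair for 'max c^T x s.t. A x <= b, x >= 0' is:
  Dual:  min b^T y  s.t.  A^T y >= c,  y >= 0.

So the dual LP is:
  minimize  9y1 + 4y2 + 22y3
  subject to:
    y1 + 3y3 >= 5
    y2 + y3 >= 4
    y1, y2, y3 >= 0

Solving the primal: x* = (6, 4).
  primal value c^T x* = 46.
Solving the dual: y* = (0, 2.3333, 1.6667).
  dual value b^T y* = 46.
Strong duality: c^T x* = b^T y*. Confirmed.

46
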